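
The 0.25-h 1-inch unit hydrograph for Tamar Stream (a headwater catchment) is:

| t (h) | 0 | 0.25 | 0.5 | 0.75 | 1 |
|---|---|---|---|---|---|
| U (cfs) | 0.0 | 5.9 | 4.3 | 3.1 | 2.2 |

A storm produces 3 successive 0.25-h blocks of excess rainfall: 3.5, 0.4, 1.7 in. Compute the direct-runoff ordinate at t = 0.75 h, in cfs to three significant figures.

By discrete convolution, Q_j = Σ (P_i / 1 in) · U_{j−i}.
At t = 0.75 h (j=3): Q = (3.5/1)·3.1 + (0.4/1)·4.3 + (1.7/1)·5.9 = 22.6 cfs.

Q ≈ 22.6 cfs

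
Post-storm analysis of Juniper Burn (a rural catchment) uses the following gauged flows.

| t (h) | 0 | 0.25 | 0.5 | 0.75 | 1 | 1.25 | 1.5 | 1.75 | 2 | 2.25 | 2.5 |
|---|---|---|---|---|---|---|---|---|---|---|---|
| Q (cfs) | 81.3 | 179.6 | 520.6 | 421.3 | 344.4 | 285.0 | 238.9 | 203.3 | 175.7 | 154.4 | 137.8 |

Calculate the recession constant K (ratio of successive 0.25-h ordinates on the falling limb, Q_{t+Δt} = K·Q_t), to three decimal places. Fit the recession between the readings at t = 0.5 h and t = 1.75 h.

K ≈ 0.829

Using the recession-limb readings at t = 0.5 h and t = 1.75 h: Q falls from 520.6 to 203.3 cfs over 5 intervals.
K = (Q₂/Q₁)^(1/5) = (203.3/520.6)^(1/5) = 0.829.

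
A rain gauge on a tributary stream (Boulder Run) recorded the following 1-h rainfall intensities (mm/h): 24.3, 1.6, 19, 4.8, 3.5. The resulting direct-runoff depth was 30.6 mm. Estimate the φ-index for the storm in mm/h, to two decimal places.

φ ≈ 6.35 mm/h

Only the 2 blocks with intensity above φ contribute runoff: 24.3, 19 mm/h.
Σ(I−φ)·Δt = d  ⇒  (24.3+19 − 2φ)·1 = 30.6
φ = (43.30 − 30.6/1) / 2 = 6.35 mm/h.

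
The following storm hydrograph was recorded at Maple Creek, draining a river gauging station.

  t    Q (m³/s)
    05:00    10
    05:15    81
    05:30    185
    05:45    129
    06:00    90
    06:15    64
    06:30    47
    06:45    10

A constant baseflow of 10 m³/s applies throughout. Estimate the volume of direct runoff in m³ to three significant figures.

Direct-runoff ordinates (Q − Q_b): 0.0, 71.0, 175.0, 119.0, 80.0, 54.0, 37.0, 0.0 m³/s.
ΣQ_DR = 536.0 m³/s.
With Δt = 0.25 h = 900 s, V = ΣQ_DR · Δt = 536.0 × 900 = 4.82 × 10^5 m³.

V ≈ 4.82 × 10^5 m³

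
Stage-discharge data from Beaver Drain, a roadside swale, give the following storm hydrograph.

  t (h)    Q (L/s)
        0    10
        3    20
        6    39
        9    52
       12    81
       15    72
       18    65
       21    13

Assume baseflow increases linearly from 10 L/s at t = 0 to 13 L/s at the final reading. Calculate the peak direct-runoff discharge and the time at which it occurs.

Q_p = 69.29 L/s at t = 12 h

Subtracting baseflow gives direct-runoff ordinates: 0.00, 9.57, 28.14, 40.71, 69.29, 59.86, 52.43, 0.00 L/s.
The maximum is 69.29 L/s, occurring at the reading for t = 12 h.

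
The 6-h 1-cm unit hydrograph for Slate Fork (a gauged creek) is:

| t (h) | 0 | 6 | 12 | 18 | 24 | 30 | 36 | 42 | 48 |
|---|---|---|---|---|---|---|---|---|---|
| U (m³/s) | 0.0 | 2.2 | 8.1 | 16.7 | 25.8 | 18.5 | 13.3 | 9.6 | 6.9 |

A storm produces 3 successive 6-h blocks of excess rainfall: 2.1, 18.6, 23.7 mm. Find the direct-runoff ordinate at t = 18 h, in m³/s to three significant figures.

By discrete convolution, Q_j = Σ (P_i / 10 mm) · U_{j−i}.
At t = 18 h (j=3): Q = (2.1/10)·16.7 + (18.6/10)·8.1 + (23.7/10)·2.2 = 23.8 m³/s.

Q ≈ 23.8 m³/s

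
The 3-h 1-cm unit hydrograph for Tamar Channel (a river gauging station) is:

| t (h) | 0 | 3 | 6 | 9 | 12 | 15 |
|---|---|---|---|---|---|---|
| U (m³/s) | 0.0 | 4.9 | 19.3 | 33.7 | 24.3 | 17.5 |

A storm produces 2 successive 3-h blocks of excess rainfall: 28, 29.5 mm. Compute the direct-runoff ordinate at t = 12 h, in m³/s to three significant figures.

By discrete convolution, Q_j = Σ (P_i / 10 mm) · U_{j−i}.
At t = 12 h (j=4): Q = (28/10)·24.3 + (29.5/10)·33.7 = 167 m³/s.

Q ≈ 167 m³/s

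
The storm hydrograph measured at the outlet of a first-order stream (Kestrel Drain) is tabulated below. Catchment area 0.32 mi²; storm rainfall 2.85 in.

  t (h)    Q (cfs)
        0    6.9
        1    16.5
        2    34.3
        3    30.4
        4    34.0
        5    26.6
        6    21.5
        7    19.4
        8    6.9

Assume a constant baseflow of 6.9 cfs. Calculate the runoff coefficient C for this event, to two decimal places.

C ≈ 0.23

ΣQ_DR = 134.4 cfs; V = ΣQ_DR·Δt = 4.838 × 10^5 ft³.
Runoff depth d = V / A = 0.6508 in.
C = d / P = 0.6508 / 2.85 = 0.23.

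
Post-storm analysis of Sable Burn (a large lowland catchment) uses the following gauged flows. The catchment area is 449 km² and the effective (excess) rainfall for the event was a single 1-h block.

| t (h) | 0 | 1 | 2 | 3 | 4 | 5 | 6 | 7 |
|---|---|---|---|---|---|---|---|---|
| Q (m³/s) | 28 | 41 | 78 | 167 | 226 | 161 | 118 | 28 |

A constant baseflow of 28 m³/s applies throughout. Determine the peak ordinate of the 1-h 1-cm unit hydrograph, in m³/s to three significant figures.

U_p ≈ 396 m³/s

Direct runoff: 0.0, 13.0, 50.0, 139.0, 198.0, 133.0, 90.0, 0.0 m³/s; ΣQ_DR = 623.0 m³/s, peak = 198.0 m³/s.
Runoff depth d = ΣQ_DR·Δt / A = 623.0 × 3600 / (449 km²) = 4.995 mm.
The 1-cm UH is the DRH scaled by (10 mm)/d, so U_p = 198.0 × 10/4.995 = 396 m³/s.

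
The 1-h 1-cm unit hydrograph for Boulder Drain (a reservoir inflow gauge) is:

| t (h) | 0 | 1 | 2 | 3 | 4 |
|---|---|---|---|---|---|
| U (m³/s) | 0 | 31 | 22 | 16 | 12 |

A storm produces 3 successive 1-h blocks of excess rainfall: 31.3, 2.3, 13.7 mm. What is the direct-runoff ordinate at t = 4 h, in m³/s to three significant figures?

By discrete convolution, Q_j = Σ (P_i / 10 mm) · U_{j−i}.
At t = 4 h (j=4): Q = (31.3/10)·12 + (2.3/10)·16 + (13.7/10)·22 = 71.4 m³/s.

Q ≈ 71.4 m³/s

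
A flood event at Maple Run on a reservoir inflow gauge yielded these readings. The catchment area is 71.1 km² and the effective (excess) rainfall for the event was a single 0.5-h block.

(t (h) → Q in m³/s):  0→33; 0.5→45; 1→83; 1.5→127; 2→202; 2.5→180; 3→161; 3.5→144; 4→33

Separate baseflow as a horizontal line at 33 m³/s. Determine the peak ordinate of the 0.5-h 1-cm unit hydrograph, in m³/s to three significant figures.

U_p ≈ 93.9 m³/s

Direct runoff: 0.0, 12.0, 50.0, 94.0, 169.0, 147.0, 128.0, 111.0, 0.0 m³/s; ΣQ_DR = 711.0 m³/s, peak = 169.0 m³/s.
Runoff depth d = ΣQ_DR·Δt / A = 711.0 × 1800 / (71.1 km²) = 18.00 mm.
The 1-cm UH is the DRH scaled by (10 mm)/d, so U_p = 169.0 × 10/18.00 = 93.9 m³/s.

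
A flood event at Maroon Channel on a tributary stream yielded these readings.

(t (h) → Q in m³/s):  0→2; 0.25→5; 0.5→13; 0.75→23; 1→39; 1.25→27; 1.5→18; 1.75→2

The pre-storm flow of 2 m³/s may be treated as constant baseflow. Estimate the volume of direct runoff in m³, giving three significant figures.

V ≈ 1.02 × 10^5 m³

Direct-runoff ordinates (Q − Q_b): 0.0, 3.0, 11.0, 21.0, 37.0, 25.0, 16.0, 0.0 m³/s.
ΣQ_DR = 113.0 m³/s.
With Δt = 0.25 h = 900 s, V = ΣQ_DR · Δt = 113.0 × 900 = 1.02 × 10^5 m³.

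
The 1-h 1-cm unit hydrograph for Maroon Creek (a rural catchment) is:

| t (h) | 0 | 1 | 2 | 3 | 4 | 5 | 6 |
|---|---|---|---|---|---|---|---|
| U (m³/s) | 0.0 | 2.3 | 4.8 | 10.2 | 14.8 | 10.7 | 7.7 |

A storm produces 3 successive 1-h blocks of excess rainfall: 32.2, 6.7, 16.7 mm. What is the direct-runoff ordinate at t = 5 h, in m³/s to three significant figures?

Q ≈ 61.4 m³/s

By discrete convolution, Q_j = Σ (P_i / 10 mm) · U_{j−i}.
At t = 5 h (j=5): Q = (32.2/10)·10.7 + (6.7/10)·14.8 + (16.7/10)·10.2 = 61.4 m³/s.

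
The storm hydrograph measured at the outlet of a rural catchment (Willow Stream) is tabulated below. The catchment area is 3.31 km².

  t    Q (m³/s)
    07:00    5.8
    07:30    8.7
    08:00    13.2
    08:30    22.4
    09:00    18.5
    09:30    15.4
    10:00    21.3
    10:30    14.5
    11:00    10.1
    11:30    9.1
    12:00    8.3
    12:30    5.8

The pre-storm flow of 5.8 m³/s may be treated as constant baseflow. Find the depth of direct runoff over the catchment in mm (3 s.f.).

Direct runoff: 0.0, 2.9, 7.4, 16.6, 12.7, 9.6, 15.5, 8.7, 4.3, 3.3, 2.5, 0.0 m³/s; ΣQ_DR = 83.50 m³/s.
V = ΣQ_DR · Δt = 83.50 × 1800 s = 1.503 × 10^5 m³.
Over A = 3.31 km², depth = V / A = 45.4 mm.

d ≈ 45.4 mm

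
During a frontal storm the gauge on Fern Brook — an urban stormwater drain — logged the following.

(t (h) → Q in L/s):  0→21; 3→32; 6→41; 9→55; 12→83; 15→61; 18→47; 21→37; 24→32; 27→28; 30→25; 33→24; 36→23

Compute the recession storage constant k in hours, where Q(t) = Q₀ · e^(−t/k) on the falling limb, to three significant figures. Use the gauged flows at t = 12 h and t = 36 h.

On the falling limb, Q drops from 83 to 23 L/s between t = 12 h and t = 36 h (Δt = 24 h).
k = −Δt / ln(Q₂/Q₁) = −24 / ln(23/83) = 18.7 h.

k ≈ 18.7 h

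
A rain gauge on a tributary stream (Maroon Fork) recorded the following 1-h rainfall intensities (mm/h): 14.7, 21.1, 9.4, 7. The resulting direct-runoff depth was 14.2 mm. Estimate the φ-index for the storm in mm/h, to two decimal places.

Only the 2 blocks with intensity above φ contribute runoff: 14.7, 21.1 mm/h.
Σ(I−φ)·Δt = d  ⇒  (14.7+21.1 − 2φ)·1 = 14.2
φ = (35.80 − 14.2/1) / 2 = 10.80 mm/h.

φ ≈ 10.80 mm/h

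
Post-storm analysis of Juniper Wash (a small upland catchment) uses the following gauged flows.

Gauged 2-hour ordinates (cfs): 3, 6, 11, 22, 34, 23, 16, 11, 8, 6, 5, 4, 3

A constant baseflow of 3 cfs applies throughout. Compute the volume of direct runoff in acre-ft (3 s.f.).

V ≈ 18.7 acre-ft

Direct-runoff ordinates (Q − Q_b): 0.0, 3.0, 8.0, 19.0, 31.0, 20.0, 13.0, 8.0, 5.0, 3.0, 2.0, 1.0, 0.0 cfs.
ΣQ_DR = 113.0 cfs.
With Δt = 2 h = 7200 s, V = ΣQ_DR · Δt = 113.0 × 7200 = 8.14 × 10^5 ft³ = 18.7 acre-ft.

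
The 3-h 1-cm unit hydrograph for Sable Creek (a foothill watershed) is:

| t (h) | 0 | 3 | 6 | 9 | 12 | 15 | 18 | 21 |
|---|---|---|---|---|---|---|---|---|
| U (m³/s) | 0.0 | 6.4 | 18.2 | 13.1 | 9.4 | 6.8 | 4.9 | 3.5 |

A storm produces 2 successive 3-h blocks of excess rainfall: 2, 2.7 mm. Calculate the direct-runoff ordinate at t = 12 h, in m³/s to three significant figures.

By discrete convolution, Q_j = Σ (P_i / 10 mm) · U_{j−i}.
At t = 12 h (j=4): Q = (2/10)·9.4 + (2.7/10)·13.1 = 5.42 m³/s.

Q ≈ 5.42 m³/s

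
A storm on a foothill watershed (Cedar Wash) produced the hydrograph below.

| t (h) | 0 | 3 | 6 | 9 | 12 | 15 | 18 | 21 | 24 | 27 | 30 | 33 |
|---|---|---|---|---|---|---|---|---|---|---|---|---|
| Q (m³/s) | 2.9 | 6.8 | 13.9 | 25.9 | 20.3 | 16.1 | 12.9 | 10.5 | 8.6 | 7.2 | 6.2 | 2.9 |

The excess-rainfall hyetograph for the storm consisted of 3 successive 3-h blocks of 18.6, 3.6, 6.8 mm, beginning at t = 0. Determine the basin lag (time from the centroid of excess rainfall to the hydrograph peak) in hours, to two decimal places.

Centroid of excess rainfall: t_c = Σ P_i·t̄_i / ΣP_i = 3.2793 h (block centres at 1.5, 4.5, 7.5 h).
Hydrograph peak occurs at t = 9 h, so basin lag t_L = 9 − 3.2793 = 5.72 h.

t_L ≈ 5.72 h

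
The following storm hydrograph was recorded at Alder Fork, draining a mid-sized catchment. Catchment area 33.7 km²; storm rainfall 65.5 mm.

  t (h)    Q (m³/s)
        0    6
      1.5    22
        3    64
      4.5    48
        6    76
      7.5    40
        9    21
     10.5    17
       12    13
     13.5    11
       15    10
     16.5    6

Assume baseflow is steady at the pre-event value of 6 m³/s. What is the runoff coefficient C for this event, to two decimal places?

C ≈ 0.64

ΣQ_DR = 262.0 m³/s; V = ΣQ_DR·Δt = 1.415 × 10^6 m³.
Runoff depth d = V / A = 41.98 mm.
C = d / P = 41.98 / 65.5 = 0.64.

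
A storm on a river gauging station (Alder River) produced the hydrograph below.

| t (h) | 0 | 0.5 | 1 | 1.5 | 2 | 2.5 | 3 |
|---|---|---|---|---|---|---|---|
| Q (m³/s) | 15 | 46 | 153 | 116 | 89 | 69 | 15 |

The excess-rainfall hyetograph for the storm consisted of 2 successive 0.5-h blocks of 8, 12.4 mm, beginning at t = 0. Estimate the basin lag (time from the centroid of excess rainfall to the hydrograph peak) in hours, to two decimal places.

Centroid of excess rainfall: t_c = Σ P_i·t̄_i / ΣP_i = 0.5539 h (block centres at 0.25, 0.75 h).
Hydrograph peak occurs at t = 1 h, so basin lag t_L = 1 − 0.5539 = 0.45 h.

t_L ≈ 0.45 h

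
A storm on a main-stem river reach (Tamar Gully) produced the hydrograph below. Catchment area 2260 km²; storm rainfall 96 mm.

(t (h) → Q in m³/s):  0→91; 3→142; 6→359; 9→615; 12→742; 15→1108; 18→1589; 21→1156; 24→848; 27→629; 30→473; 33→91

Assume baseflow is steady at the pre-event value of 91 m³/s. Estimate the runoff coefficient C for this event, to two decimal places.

ΣQ_DR = 6751 m³/s; V = ΣQ_DR·Δt = 7.291 × 10^7 m³.
Runoff depth d = V / A = 32.26 mm.
C = d / P = 32.26 / 96 = 0.34.

C ≈ 0.34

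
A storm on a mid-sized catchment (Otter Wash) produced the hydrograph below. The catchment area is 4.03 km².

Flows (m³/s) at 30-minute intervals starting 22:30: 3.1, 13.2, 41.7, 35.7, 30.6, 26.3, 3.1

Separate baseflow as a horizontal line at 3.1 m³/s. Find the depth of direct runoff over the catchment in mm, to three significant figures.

Direct runoff: 0.0, 10.1, 38.6, 32.6, 27.5, 23.2, 0.0 m³/s; ΣQ_DR = 132.0 m³/s.
V = ΣQ_DR · Δt = 132.0 × 1800 s = 2.376 × 10^5 m³.
Over A = 4.03 km², depth = V / A = 59.0 mm.

d ≈ 59.0 mm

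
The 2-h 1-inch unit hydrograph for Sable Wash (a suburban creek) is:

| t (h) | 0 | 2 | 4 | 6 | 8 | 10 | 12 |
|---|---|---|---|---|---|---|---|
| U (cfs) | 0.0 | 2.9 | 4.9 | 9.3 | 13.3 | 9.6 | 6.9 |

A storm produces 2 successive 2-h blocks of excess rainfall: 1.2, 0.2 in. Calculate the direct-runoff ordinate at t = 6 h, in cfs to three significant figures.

Q ≈ 12.1 cfs

By discrete convolution, Q_j = Σ (P_i / 1 in) · U_{j−i}.
At t = 6 h (j=3): Q = (1.2/1)·9.3 + (0.2/1)·4.9 = 12.1 cfs.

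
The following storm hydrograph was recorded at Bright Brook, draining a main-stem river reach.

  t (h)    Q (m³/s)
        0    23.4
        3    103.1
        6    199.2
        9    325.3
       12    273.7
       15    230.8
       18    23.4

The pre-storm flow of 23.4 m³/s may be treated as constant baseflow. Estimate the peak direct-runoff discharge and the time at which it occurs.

Q_p = 301.9 m³/s at t = 9 h

Subtracting baseflow gives direct-runoff ordinates: 0.0, 79.7, 175.8, 301.9, 250.3, 207.4, 0.0 m³/s.
The maximum is 301.9 m³/s, occurring at the reading for t = 9 h.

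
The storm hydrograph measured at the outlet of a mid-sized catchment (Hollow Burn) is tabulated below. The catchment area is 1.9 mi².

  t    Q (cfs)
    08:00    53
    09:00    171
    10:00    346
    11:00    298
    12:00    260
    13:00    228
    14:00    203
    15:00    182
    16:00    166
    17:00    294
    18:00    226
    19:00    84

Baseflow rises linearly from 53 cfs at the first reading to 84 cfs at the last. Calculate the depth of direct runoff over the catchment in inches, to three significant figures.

Direct runoff: 0.00, 115.18, 287.36, 236.55, 195.73, 160.91, 133.09, 109.27, 90.45, 215.64, 144.82, 0.00 cfs; ΣQ_DR = 1689 cfs.
V = ΣQ_DR · Δt = 1689 × 3600 s = 6.080 × 10^6 ft³.
Over A = 1.9 mi², depth = V / A = 1.38 in.

d ≈ 1.38 in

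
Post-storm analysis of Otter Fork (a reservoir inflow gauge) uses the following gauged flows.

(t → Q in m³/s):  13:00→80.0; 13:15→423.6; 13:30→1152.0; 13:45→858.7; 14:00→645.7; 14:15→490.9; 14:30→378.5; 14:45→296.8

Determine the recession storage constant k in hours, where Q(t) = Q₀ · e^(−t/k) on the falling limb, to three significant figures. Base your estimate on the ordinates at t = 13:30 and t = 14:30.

On the falling limb, Q drops from 1152.0 to 378.5 m³/s between t = 13:30 and t = 14:30 (Δt = 1 h).
k = −Δt / ln(Q₂/Q₁) = −1 / ln(378.5/1152.0) = 0.898 h.

k ≈ 0.898 h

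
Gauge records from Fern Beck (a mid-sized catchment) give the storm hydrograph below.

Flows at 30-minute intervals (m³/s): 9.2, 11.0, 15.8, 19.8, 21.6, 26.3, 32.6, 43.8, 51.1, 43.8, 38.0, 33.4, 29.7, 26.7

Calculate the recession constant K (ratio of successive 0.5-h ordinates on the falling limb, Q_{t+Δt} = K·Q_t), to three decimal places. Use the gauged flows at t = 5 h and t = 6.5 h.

Using the recession-limb readings at t = 5 h and t = 6.5 h: Q falls from 38.0 to 26.7 m³/s over 3 intervals.
K = (Q₂/Q₁)^(1/3) = (26.7/38.0)^(1/3) = 0.889.

K ≈ 0.889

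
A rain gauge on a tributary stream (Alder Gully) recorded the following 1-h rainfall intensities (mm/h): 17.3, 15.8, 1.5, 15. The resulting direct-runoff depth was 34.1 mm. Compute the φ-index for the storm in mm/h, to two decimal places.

Only the 3 blocks with intensity above φ contribute runoff: 17.3, 15.8, 15 mm/h.
Σ(I−φ)·Δt = d  ⇒  (17.3+15.8+15 − 3φ)·1 = 34.1
φ = (48.10 − 34.1/1) / 3 = 4.67 mm/h.

φ ≈ 4.67 mm/h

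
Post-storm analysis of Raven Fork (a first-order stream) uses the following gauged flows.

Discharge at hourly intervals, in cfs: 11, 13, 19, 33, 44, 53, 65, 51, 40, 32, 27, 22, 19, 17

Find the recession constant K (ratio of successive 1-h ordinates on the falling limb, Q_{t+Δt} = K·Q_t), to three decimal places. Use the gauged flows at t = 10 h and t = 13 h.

Using the recession-limb readings at t = 10 h and t = 13 h: Q falls from 27 to 17 cfs over 3 intervals.
K = (Q₂/Q₁)^(1/3) = (17/27)^(1/3) = 0.857.

K ≈ 0.857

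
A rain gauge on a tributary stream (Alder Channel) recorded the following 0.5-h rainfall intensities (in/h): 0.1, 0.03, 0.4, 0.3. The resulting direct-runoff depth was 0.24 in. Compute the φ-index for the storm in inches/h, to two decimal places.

φ ≈ 0.11 in/h

Only the 2 blocks with intensity above φ contribute runoff: 0.4, 0.3 in/h.
Σ(I−φ)·Δt = d  ⇒  (0.4+0.3 − 2φ)·0.5 = 0.24
φ = (0.7000 − 0.24/0.5) / 2 = 0.11 in/h.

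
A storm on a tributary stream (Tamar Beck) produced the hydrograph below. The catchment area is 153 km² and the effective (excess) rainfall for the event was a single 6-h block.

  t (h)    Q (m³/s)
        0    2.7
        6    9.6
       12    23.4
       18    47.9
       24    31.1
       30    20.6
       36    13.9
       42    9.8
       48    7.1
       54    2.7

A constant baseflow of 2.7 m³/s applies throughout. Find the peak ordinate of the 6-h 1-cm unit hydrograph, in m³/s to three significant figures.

Direct runoff: 0.0, 6.9, 20.7, 45.2, 28.4, 17.9, 11.2, 7.1, 4.4, 0.0 m³/s; ΣQ_DR = 141.8 m³/s, peak = 45.2 m³/s.
Runoff depth d = ΣQ_DR·Δt / A = 141.8 × 21600 / (153 km²) = 20.02 mm.
The 1-cm UH is the DRH scaled by (10 mm)/d, so U_p = 45.2 × 10/20.02 = 22.6 m³/s.

U_p ≈ 22.6 m³/s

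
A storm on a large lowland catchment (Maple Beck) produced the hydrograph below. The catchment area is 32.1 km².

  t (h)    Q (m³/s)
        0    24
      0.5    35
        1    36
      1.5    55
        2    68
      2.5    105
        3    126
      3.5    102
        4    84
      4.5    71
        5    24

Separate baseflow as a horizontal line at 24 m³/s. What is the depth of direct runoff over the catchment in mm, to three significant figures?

Direct runoff: 0.0, 11.0, 12.0, 31.0, 44.0, 81.0, 102.0, 78.0, 60.0, 47.0, 0.0 m³/s; ΣQ_DR = 466.0 m³/s.
V = ΣQ_DR · Δt = 466.0 × 1800 s = 8.388 × 10^5 m³.
Over A = 32.1 km², depth = V / A = 26.1 mm.

d ≈ 26.1 mm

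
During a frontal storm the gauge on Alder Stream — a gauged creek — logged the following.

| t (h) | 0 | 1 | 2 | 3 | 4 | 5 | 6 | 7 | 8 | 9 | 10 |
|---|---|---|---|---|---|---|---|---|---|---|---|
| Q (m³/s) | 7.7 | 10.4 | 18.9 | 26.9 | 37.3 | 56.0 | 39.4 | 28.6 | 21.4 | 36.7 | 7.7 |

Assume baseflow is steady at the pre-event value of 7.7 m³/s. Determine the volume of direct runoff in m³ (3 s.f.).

Direct-runoff ordinates (Q − Q_b): 0.0, 2.7, 11.2, 19.2, 29.6, 48.3, 31.7, 20.9, 13.7, 29.0, 0.0 m³/s.
ΣQ_DR = 206.3 m³/s.
With Δt = 1 h = 3600 s, V = ΣQ_DR · Δt = 206.3 × 3600 = 7.43 × 10^5 m³.

V ≈ 7.43 × 10^5 m³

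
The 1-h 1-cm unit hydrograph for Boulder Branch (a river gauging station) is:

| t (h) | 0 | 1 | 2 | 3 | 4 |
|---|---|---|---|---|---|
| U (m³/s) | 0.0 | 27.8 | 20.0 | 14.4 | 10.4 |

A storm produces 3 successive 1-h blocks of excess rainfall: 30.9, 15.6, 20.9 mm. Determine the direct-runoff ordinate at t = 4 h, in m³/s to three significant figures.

Q ≈ 96.4 m³/s

By discrete convolution, Q_j = Σ (P_i / 10 mm) · U_{j−i}.
At t = 4 h (j=4): Q = (30.9/10)·10.4 + (15.6/10)·14.4 + (20.9/10)·20.0 = 96.4 m³/s.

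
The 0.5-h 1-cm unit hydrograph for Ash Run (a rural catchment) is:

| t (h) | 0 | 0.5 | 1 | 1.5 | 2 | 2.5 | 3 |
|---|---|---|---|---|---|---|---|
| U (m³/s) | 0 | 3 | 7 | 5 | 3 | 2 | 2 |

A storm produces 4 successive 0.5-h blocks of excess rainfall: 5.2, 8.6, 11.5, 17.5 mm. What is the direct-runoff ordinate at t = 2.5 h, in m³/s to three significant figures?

Q ≈ 21.6 m³/s

By discrete convolution, Q_j = Σ (P_i / 10 mm) · U_{j−i}.
At t = 2.5 h (j=5): Q = (5.2/10)·2 + (8.6/10)·3 + (11.5/10)·5 + (17.5/10)·7 = 21.6 m³/s.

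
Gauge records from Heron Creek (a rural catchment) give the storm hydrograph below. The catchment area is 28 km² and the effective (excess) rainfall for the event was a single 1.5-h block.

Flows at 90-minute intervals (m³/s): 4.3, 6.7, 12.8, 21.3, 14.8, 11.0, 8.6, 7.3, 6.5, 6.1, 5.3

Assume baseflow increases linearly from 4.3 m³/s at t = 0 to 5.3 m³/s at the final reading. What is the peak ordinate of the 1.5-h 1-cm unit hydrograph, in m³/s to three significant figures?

Direct runoff: 0.00, 2.30, 8.30, 16.70, 10.10, 6.20, 3.70, 2.30, 1.40, 0.90, 0.00 m³/s; ΣQ_DR = 51.90 m³/s, peak = 16.70 m³/s.
Runoff depth d = ΣQ_DR·Δt / A = 51.90 × 5400 / (28 km²) = 10.01 mm.
The 1-cm UH is the DRH scaled by (10 mm)/d, so U_p = 16.70 × 10/10.01 = 16.7 m³/s.

U_p ≈ 16.7 m³/s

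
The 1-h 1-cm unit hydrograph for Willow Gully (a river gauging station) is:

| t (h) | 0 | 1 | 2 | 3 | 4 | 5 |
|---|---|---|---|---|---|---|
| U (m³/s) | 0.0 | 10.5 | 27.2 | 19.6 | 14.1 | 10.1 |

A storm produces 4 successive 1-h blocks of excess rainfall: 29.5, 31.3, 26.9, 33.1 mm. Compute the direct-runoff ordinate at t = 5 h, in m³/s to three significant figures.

By discrete convolution, Q_j = Σ (P_i / 10 mm) · U_{j−i}.
At t = 5 h (j=5): Q = (29.5/10)·10.1 + (31.3/10)·14.1 + (26.9/10)·19.6 + (33.1/10)·27.2 = 217 m³/s.

Q ≈ 217 m³/s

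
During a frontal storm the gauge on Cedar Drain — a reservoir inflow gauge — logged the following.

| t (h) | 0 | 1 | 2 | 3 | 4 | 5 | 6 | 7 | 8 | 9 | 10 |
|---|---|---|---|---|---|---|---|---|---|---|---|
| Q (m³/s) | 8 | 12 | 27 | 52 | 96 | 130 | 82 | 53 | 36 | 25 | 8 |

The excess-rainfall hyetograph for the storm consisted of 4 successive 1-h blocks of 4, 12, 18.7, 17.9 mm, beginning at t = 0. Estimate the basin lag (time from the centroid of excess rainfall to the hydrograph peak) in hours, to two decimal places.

Centroid of excess rainfall: t_c = Σ P_i·t̄_i / ΣP_i = 2.4601 h (block centres at 0.5, 1.5, 2.5, 3.5 h).
Hydrograph peak occurs at t = 5 h, so basin lag t_L = 5 − 2.4601 = 2.54 h.

t_L ≈ 2.54 h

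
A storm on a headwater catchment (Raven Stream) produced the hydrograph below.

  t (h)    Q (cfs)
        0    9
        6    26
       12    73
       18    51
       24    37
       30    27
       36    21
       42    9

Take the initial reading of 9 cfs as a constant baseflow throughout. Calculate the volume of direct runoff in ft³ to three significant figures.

Direct-runoff ordinates (Q − Q_b): 0.0, 17.0, 64.0, 42.0, 28.0, 18.0, 12.0, 0.0 cfs.
ΣQ_DR = 181.0 cfs.
With Δt = 6 h = 21600 s, V = ΣQ_DR · Δt = 181.0 × 21600 = 3.91 × 10^6 ft³.

V ≈ 3.91 × 10^6 ft³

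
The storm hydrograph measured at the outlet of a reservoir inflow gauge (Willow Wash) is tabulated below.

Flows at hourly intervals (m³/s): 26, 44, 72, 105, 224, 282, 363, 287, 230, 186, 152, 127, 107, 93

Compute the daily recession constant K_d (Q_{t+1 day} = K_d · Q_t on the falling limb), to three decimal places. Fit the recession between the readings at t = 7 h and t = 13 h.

K_d ≈ 0.011

Between t = 7 h and t = 13 h the flow falls from 287 to 93 m³/s over 6×1 h = 6 h.
Per-interval ratio K = (93/287)^(1/6) = 0.8288; K_d = K^(24/1) = 0.011.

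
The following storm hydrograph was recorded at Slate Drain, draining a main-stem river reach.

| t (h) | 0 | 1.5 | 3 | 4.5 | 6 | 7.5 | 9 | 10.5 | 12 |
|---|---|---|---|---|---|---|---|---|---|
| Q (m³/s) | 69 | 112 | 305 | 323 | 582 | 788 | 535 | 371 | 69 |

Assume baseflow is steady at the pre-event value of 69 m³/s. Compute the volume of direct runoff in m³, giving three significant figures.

V ≈ 1.37 × 10^7 m³

Direct-runoff ordinates (Q − Q_b): 0.0, 43.0, 236.0, 254.0, 513.0, 719.0, 466.0, 302.0, 0.0 m³/s.
ΣQ_DR = 2533 m³/s.
With Δt = 1.5 h = 5400 s, V = ΣQ_DR · Δt = 2533 × 5400 = 1.37 × 10^7 m³.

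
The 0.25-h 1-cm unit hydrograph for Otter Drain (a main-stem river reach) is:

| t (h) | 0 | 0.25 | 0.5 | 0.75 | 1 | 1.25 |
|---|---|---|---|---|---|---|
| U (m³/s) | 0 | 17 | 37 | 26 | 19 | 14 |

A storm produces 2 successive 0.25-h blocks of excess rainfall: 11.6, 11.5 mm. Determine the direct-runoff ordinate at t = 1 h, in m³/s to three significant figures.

Q ≈ 51.9 m³/s

By discrete convolution, Q_j = Σ (P_i / 10 mm) · U_{j−i}.
At t = 1 h (j=4): Q = (11.6/10)·19 + (11.5/10)·26 = 51.9 m³/s.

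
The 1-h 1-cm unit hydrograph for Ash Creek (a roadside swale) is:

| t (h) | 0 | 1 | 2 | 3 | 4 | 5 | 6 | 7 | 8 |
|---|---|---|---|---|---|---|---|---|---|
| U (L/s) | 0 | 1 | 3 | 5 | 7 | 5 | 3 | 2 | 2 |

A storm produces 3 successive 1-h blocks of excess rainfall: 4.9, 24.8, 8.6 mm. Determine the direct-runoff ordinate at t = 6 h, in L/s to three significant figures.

Q ≈ 19.9 L/s

By discrete convolution, Q_j = Σ (P_i / 10 mm) · U_{j−i}.
At t = 6 h (j=6): Q = (4.9/10)·3 + (24.8/10)·5 + (8.6/10)·7 = 19.9 L/s.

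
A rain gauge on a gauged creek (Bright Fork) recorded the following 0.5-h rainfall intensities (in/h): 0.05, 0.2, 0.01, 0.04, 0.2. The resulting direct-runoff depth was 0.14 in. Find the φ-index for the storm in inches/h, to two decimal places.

Only the 2 blocks with intensity above φ contribute runoff: 0.2, 0.2 in/h.
Σ(I−φ)·Δt = d  ⇒  (0.2+0.2 − 2φ)·0.5 = 0.14
φ = (0.4000 − 0.14/0.5) / 2 = 0.06 in/h.

φ ≈ 0.06 in/h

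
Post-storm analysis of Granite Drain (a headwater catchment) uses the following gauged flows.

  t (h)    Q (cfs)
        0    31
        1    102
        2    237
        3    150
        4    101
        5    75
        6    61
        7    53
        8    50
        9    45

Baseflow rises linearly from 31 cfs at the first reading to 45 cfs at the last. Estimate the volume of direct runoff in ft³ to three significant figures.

V ≈ 1.89 × 10^6 ft³

Direct-runoff ordinates (Q − Q_b): 0.00, 69.44, 202.89, 114.33, 63.78, 36.22, 20.67, 11.11, 6.56, 0.00 cfs.
ΣQ_DR = 525.0 cfs.
With Δt = 1 h = 3600 s, V = ΣQ_DR · Δt = 525.0 × 3600 = 1.89 × 10^6 ft³.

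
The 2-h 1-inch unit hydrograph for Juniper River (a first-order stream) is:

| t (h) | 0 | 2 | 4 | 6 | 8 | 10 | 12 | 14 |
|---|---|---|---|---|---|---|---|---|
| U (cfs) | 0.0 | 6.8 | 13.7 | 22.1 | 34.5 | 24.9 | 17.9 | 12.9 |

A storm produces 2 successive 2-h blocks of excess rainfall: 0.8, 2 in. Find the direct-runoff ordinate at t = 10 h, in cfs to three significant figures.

Q ≈ 88.9 cfs

By discrete convolution, Q_j = Σ (P_i / 1 in) · U_{j−i}.
At t = 10 h (j=5): Q = (0.8/1)·24.9 + (2/1)·34.5 = 88.9 cfs.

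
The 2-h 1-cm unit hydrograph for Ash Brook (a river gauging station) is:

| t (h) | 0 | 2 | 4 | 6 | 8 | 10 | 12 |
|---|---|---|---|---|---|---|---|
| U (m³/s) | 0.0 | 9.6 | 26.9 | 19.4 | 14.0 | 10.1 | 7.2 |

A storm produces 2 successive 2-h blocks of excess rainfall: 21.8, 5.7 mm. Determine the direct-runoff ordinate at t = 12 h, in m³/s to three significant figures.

Q ≈ 21.5 m³/s

By discrete convolution, Q_j = Σ (P_i / 10 mm) · U_{j−i}.
At t = 12 h (j=6): Q = (21.8/10)·7.2 + (5.7/10)·10.1 = 21.5 m³/s.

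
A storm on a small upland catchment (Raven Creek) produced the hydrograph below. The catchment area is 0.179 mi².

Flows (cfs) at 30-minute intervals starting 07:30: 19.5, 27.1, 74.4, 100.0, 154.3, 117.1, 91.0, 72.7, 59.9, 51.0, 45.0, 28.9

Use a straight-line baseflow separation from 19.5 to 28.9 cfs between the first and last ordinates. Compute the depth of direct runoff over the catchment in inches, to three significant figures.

Direct runoff: 0.00, 6.75, 53.19, 77.94, 131.38, 93.33, 66.37, 47.22, 33.56, 23.81, 16.95, 0.00 cfs; ΣQ_DR = 550.5 cfs.
V = ΣQ_DR · Δt = 550.5 × 1800 s = 9.909 × 10^5 ft³.
Over A = 0.179 mi², depth = V / A = 2.38 in.

d ≈ 2.38 in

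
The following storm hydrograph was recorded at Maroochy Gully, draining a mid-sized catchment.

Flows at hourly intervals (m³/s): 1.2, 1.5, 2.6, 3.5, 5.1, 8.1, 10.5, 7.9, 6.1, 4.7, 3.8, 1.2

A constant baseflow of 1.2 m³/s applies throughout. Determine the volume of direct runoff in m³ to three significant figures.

Direct-runoff ordinates (Q − Q_b): 0.0, 0.3, 1.4, 2.3, 3.9, 6.9, 9.3, 6.7, 4.9, 3.5, 2.6, 0.0 m³/s.
ΣQ_DR = 41.80 m³/s.
With Δt = 1 h = 3600 s, V = ΣQ_DR · Δt = 41.80 × 3600 = 1.50 × 10^5 m³.

V ≈ 1.50 × 10^5 m³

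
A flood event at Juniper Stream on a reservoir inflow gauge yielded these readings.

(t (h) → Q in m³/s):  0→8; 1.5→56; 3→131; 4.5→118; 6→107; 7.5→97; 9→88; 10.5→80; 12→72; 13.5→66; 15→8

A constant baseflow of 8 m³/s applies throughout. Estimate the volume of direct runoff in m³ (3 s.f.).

Direct-runoff ordinates (Q − Q_b): 0.0, 48.0, 123.0, 110.0, 99.0, 89.0, 80.0, 72.0, 64.0, 58.0, 0.0 m³/s.
ΣQ_DR = 743.0 m³/s.
With Δt = 1.5 h = 5400 s, V = ΣQ_DR · Δt = 743.0 × 5400 = 4.01 × 10^6 m³.

V ≈ 4.01 × 10^6 m³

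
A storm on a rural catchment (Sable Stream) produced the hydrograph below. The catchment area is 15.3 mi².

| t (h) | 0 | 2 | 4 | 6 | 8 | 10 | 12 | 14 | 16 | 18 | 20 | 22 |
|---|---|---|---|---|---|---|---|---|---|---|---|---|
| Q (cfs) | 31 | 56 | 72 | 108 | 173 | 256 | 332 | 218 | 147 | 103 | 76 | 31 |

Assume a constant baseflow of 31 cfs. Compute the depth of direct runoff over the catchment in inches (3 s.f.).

Direct runoff: 0.0, 25.0, 41.0, 77.0, 142.0, 225.0, 301.0, 187.0, 116.0, 72.0, 45.0, 0.0 cfs; ΣQ_DR = 1231 cfs.
V = ΣQ_DR · Δt = 1231 × 7200 s = 8.863 × 10^6 ft³.
Over A = 15.3 mi², depth = V / A = 0.249 in.

d ≈ 0.249 in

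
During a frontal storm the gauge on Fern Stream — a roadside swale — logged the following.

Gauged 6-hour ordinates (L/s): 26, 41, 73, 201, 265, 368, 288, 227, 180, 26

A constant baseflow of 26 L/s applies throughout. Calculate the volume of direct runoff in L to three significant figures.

Direct-runoff ordinates (Q − Q_b): 0.0, 15.0, 47.0, 175.0, 239.0, 342.0, 262.0, 201.0, 154.0, 0.0 L/s.
ΣQ_DR = 1435 L/s.
With Δt = 6 h = 21600 s, V = ΣQ_DR · Δt = 1435 × 21600 = 3.10 × 10^7 L.

V ≈ 3.10 × 10^7 L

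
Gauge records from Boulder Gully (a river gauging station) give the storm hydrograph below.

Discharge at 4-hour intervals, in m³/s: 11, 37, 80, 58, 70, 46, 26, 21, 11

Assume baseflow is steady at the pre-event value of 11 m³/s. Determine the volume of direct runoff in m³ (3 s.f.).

V ≈ 3.76 × 10^6 m³

Direct-runoff ordinates (Q − Q_b): 0.0, 26.0, 69.0, 47.0, 59.0, 35.0, 15.0, 10.0, 0.0 m³/s.
ΣQ_DR = 261.0 m³/s.
With Δt = 4 h = 14400 s, V = ΣQ_DR · Δt = 261.0 × 14400 = 3.76 × 10^6 m³.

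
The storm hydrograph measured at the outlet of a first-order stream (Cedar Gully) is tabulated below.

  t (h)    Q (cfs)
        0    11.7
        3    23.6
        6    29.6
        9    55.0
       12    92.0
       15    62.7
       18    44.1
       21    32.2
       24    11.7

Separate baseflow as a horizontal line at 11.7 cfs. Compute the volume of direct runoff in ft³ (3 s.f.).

V ≈ 2.78 × 10^6 ft³

Direct-runoff ordinates (Q − Q_b): 0.0, 11.9, 17.9, 43.3, 80.3, 51.0, 32.4, 20.5, 0.0 cfs.
ΣQ_DR = 257.3 cfs.
With Δt = 3 h = 10800 s, V = ΣQ_DR · Δt = 257.3 × 10800 = 2.78 × 10^6 ft³.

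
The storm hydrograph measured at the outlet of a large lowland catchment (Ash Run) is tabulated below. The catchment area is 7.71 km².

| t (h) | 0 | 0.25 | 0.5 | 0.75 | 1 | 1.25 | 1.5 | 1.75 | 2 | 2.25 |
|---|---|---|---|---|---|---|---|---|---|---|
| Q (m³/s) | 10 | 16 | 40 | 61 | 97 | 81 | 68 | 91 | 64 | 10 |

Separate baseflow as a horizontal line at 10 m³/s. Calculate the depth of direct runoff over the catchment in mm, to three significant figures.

Direct runoff: 0.0, 6.0, 30.0, 51.0, 87.0, 71.0, 58.0, 81.0, 54.0, 0.0 m³/s; ΣQ_DR = 438.0 m³/s.
V = ΣQ_DR · Δt = 438.0 × 900 s = 3.942 × 10^5 m³.
Over A = 7.71 km², depth = V / A = 51.1 mm.

d ≈ 51.1 mm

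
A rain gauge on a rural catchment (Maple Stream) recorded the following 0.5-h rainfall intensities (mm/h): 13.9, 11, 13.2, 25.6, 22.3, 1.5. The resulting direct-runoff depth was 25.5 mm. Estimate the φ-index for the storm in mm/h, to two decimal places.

φ ≈ 7.00 mm/h

Only the 5 blocks with intensity above φ contribute runoff: 13.9, 11, 13.2, 25.6, 22.3 mm/h.
Σ(I−φ)·Δt = d  ⇒  (13.9+11+13.2+25.6+22.3 − 5φ)·0.5 = 25.5
φ = (86.00 − 25.5/0.5) / 5 = 7.00 mm/h.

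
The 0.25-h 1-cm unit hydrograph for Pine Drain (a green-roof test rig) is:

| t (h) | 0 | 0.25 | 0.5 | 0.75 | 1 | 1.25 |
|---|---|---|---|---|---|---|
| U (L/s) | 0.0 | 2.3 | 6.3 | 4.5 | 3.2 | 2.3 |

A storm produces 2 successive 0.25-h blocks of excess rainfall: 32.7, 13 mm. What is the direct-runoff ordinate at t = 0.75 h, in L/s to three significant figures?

Q ≈ 22.9 L/s

By discrete convolution, Q_j = Σ (P_i / 10 mm) · U_{j−i}.
At t = 0.75 h (j=3): Q = (32.7/10)·4.5 + (13/10)·6.3 = 22.9 L/s.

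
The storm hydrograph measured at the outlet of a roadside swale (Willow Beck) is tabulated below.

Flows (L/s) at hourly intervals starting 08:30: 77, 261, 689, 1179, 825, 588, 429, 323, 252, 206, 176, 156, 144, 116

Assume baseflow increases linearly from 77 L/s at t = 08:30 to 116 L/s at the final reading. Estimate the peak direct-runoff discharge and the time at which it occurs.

Subtracting baseflow gives direct-runoff ordinates: 0.00, 181.00, 606.00, 1093.00, 736.00, 496.00, 334.00, 225.00, 151.00, 102.00, 69.00, 46.00, 31.00, 0.00 L/s.
The maximum is 1093.00 L/s, occurring at the reading for t = 11:30.

Q_p = 1093.00 L/s at t = 11:30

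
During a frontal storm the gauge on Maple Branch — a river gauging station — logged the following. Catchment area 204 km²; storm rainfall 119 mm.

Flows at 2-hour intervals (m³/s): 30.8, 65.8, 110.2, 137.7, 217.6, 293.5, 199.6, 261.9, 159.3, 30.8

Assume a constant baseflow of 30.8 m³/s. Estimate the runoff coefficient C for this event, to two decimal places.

ΣQ_DR = 1199 m³/s; V = ΣQ_DR·Δt = 8.634 × 10^6 m³.
Runoff depth d = V / A = 42.32 mm.
C = d / P = 42.32 / 119 = 0.36.

C ≈ 0.36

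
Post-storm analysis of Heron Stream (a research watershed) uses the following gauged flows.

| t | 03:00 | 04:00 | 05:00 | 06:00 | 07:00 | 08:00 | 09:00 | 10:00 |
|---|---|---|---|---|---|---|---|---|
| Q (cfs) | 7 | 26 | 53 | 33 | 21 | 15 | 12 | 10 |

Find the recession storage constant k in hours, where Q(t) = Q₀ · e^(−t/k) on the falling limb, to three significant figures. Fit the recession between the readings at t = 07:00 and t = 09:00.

On the falling limb, Q drops from 21 to 12 cfs between t = 07:00 and t = 09:00 (Δt = 2 h).
k = −Δt / ln(Q₂/Q₁) = −2 / ln(12/21) = 3.57 h.

k ≈ 3.57 h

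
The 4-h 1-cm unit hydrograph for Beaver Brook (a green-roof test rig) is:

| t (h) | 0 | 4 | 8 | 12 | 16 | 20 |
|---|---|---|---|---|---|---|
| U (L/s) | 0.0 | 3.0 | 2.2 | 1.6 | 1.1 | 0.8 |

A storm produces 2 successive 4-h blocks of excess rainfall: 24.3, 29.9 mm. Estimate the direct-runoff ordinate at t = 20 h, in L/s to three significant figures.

By discrete convolution, Q_j = Σ (P_i / 10 mm) · U_{j−i}.
At t = 20 h (j=5): Q = (24.3/10)·0.8 + (29.9/10)·1.1 = 5.23 L/s.

Q ≈ 5.23 L/s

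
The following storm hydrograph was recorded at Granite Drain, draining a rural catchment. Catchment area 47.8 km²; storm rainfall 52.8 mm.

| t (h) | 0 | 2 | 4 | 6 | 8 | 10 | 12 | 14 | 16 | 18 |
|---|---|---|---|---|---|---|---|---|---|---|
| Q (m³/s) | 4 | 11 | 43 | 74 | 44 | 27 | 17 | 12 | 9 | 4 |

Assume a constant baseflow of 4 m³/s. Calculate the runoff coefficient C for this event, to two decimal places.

C ≈ 0.58

ΣQ_DR = 205.0 m³/s; V = ΣQ_DR·Δt = 1.476 × 10^6 m³.
Runoff depth d = V / A = 30.88 mm.
C = d / P = 30.88 / 52.8 = 0.58.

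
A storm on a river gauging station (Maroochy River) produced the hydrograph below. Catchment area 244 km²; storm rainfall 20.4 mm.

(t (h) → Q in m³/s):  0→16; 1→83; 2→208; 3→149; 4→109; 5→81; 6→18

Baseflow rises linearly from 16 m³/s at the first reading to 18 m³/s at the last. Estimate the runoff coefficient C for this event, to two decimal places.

C ≈ 0.39

ΣQ_DR = 545.0 m³/s; V = ΣQ_DR·Δt = 1.962 × 10^6 m³.
Runoff depth d = V / A = 8.041 mm.
C = d / P = 8.041 / 20.4 = 0.39.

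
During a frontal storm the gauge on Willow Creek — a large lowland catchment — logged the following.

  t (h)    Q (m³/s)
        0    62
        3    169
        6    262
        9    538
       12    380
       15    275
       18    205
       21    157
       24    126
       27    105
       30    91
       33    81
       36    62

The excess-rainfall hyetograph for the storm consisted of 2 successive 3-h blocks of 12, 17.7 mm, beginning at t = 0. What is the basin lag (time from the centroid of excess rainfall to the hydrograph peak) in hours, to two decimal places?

t_L ≈ 5.71 h

Centroid of excess rainfall: t_c = Σ P_i·t̄_i / ΣP_i = 3.2879 h (block centres at 1.5, 4.5 h).
Hydrograph peak occurs at t = 9 h, so basin lag t_L = 9 − 3.2879 = 5.71 h.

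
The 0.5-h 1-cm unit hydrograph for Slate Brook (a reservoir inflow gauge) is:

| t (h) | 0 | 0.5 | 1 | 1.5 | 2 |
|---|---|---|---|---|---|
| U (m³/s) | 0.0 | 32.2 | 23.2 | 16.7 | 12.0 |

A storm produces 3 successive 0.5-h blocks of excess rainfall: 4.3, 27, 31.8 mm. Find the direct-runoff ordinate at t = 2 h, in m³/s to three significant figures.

By discrete convolution, Q_j = Σ (P_i / 10 mm) · U_{j−i}.
At t = 2 h (j=4): Q = (4.3/10)·12.0 + (27/10)·16.7 + (31.8/10)·23.2 = 124 m³/s.

Q ≈ 124 m³/s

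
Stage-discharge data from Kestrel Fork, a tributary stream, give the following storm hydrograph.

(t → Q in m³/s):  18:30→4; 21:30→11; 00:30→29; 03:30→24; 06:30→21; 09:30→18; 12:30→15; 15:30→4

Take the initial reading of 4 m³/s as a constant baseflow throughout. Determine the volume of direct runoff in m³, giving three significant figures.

Direct-runoff ordinates (Q − Q_b): 0.0, 7.0, 25.0, 20.0, 17.0, 14.0, 11.0, 0.0 m³/s.
ΣQ_DR = 94.00 m³/s.
With Δt = 3 h = 10800 s, V = ΣQ_DR · Δt = 94.00 × 10800 = 1.02 × 10^6 m³.

V ≈ 1.02 × 10^6 m³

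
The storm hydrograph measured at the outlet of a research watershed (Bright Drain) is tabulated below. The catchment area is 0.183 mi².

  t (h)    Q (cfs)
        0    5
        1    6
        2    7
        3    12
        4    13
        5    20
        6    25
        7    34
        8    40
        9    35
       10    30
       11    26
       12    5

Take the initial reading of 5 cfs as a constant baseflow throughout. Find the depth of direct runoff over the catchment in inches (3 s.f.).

Direct runoff: 0.0, 1.0, 2.0, 7.0, 8.0, 15.0, 20.0, 29.0, 35.0, 30.0, 25.0, 21.0, 0.0 cfs; ΣQ_DR = 193.0 cfs.
V = ΣQ_DR · Δt = 193.0 × 3600 s = 6.948 × 10^5 ft³.
Over A = 0.183 mi², depth = V / A = 1.63 in.

d ≈ 1.63 in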